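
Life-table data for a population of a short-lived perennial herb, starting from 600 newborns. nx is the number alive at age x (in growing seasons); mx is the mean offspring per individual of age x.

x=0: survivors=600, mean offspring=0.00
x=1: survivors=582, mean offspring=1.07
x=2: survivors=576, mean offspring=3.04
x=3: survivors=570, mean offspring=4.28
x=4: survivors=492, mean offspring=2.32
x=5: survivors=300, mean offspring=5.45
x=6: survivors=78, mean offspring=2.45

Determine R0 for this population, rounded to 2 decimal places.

12.97

lx = nx/n0 = nx/600: 1, 0.97, 0.96, 0.95, 0.82, 0.5, 0.13
lx·mx by age: 0, 1.0379, 2.9184, 4.066, 1.9024, 2.725, 0.3185
R0 = Σ lx·mx = 12.9682 → 12.97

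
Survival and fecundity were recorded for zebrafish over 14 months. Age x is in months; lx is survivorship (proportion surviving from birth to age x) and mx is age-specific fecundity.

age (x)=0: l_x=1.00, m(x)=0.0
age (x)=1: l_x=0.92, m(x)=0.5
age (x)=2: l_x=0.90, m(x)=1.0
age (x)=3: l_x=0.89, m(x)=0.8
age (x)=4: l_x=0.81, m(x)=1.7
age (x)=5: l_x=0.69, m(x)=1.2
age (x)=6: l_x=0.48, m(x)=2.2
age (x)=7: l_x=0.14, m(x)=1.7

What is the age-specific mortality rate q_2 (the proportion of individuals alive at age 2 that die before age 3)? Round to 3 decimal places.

q_2 = (l_2 − l_3) / l_2 = (0.9 − 0.89) / 0.9
     = 0.01 / 0.9 = 0.011111… → 0.011

0.011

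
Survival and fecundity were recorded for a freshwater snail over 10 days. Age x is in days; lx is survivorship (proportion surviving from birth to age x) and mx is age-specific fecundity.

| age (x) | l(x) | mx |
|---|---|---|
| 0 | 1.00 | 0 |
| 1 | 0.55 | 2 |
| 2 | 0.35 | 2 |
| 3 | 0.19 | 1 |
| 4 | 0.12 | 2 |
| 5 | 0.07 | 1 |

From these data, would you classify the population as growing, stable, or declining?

R0 = Σ lx·mx = 0 + 1.1 + 0.7 + 0.19 + 0.24 + 0.07 = 2.3
R0 > 1, so the population is growing.

growing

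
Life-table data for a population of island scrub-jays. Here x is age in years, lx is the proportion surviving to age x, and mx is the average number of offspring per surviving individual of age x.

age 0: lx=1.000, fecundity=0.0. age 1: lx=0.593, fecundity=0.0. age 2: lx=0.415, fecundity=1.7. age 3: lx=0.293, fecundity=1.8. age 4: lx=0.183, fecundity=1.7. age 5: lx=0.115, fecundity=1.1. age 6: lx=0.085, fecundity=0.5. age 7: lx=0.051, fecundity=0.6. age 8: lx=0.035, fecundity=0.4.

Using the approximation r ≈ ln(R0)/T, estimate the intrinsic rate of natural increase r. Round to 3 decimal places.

0.182

R0 = Σ lx·mx = 0 + 0 + 0.7055 + 0.5274 + 0.3111 + 0.1265 + 0.0425 + 0.0306 + 0.014 = 1.7576
Σ x·lx·mx = 5.4513; T = 5.4513/1.7576 = 3.10156…
r ≈ ln(R0)/T = ln(1.7576)/3.10156… = 0.18183… → 0.182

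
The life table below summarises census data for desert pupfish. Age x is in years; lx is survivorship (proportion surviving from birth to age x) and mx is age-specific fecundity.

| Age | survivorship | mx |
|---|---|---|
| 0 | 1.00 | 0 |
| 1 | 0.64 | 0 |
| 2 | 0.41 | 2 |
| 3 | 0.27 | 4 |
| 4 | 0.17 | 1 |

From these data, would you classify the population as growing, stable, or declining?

R0 = Σ lx·mx = 0 + 0 + 0.82 + 1.08 + 0.17 = 2.07
R0 > 1, so the population is growing.

growing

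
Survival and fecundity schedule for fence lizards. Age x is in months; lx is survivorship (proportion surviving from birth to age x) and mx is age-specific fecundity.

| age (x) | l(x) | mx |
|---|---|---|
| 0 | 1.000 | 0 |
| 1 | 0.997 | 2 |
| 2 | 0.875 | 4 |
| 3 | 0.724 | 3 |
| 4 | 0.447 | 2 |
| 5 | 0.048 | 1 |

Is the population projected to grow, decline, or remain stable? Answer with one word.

R0 = Σ lx·mx = 0 + 1.994 + 3.5 + 2.172 + 0.894 + 0.048 = 8.608
R0 > 1, so the population is growing.

growing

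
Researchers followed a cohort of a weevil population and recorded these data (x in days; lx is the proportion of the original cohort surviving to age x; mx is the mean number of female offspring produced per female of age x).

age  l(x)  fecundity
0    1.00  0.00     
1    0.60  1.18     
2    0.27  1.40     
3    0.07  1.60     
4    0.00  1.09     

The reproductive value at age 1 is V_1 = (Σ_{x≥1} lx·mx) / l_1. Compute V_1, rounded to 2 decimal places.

lx·mx for x ≥ 1: 0.708, 0.378, 0.112, 0 → sum = 1.198
V_1 = 1.198 / l_1 = 1.198 / 0.6 = 1.996667… → 2.00

2.00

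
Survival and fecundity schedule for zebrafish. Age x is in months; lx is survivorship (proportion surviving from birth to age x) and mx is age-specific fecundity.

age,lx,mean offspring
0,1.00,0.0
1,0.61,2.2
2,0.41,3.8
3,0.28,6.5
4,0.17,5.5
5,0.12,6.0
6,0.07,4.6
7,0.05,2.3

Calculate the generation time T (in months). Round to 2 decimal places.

2.94

lx·mx: 0, 1.342, 1.558, 1.82, 0.935, 0.72, 0.322, 0.115 → R0 = 6.812
x·lx·mx: 0, 1.342, 3.116, 5.46, 3.74, 3.6, 1.932, 0.805 → Σ = 19.995
T = 19.995 / 6.812 = 2.935261… → 2.94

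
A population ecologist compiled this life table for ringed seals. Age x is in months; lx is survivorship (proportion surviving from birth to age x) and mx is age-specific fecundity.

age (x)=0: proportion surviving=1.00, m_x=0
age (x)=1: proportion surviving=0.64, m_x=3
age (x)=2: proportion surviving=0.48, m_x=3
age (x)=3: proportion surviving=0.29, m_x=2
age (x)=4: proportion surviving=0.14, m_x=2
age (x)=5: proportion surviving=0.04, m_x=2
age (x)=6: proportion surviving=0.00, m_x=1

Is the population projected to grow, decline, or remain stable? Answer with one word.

growing

R0 = Σ lx·mx = 0 + 1.92 + 1.44 + 0.58 + 0.28 + 0.08 + 0 = 4.3
R0 > 1, so the population is growing.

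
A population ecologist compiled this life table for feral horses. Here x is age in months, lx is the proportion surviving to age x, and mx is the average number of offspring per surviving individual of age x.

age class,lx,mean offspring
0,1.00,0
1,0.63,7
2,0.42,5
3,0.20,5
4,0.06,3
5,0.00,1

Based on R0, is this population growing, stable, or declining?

R0 = Σ lx·mx = 0 + 4.41 + 2.1 + 1 + 0.18 + 0 = 7.69
R0 > 1, so the population is growing.

growing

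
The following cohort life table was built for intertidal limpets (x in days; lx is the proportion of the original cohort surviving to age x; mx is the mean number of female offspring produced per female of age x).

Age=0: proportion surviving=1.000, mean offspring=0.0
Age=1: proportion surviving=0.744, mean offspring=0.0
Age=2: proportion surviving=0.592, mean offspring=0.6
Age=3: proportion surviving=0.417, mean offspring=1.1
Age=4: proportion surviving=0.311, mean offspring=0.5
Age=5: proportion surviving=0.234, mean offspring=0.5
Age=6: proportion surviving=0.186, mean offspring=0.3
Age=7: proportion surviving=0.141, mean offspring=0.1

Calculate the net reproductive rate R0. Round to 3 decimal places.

lx·mx by age: 0, 0, 0.3552, 0.4587, 0.1555, 0.117, 0.0558, 0.0141
R0 = Σ lx·mx = 1.1563 → 1.156

1.156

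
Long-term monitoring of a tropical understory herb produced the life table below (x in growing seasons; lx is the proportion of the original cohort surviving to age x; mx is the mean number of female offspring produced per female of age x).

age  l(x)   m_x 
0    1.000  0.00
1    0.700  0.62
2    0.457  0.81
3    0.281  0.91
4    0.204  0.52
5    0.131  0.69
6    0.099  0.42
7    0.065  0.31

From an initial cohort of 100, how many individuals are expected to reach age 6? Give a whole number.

10

Expected survivors = N0 · l_6 = 100 × 0.099 = 9.9 → 10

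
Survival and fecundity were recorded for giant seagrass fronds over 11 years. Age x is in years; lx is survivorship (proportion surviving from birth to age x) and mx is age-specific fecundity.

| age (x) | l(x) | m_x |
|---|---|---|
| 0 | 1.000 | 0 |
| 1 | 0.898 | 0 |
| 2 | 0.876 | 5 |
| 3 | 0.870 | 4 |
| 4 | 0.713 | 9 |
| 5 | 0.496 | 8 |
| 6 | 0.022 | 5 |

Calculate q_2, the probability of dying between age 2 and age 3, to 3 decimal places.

q_2 = (l_2 − l_3) / l_2 = (0.876 − 0.87) / 0.876
     = 0.006 / 0.876 = 0.006849… → 0.007

0.007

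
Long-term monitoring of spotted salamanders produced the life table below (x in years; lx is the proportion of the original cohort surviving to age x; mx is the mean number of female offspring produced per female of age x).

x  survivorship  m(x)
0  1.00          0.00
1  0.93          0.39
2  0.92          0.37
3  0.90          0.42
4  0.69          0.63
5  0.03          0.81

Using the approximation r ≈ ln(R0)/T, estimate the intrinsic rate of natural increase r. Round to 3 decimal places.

0.165

R0 = Σ lx·mx = 0 + 0.3627 + 0.3404 + 0.378 + 0.4347 + 0.0243 = 1.5401
Σ x·lx·mx = 4.0378; T = 4.0378/1.5401 = 2.62178…
r ≈ ln(R0)/T = ln(1.5401)/2.62178… = 0.16472… → 0.165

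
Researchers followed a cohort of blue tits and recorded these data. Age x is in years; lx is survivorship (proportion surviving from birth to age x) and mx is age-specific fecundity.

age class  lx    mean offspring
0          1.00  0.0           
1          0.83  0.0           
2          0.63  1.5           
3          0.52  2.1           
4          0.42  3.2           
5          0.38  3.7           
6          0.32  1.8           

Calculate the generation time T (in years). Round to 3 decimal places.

3.921

lx·mx: 0, 0, 0.945, 1.092, 1.344, 1.406, 0.576 → R0 = 5.363
x·lx·mx: 0, 0, 1.89, 3.276, 5.376, 7.03, 3.456 → Σ = 21.028
T = 21.028 / 5.363 = 3.92094… → 3.921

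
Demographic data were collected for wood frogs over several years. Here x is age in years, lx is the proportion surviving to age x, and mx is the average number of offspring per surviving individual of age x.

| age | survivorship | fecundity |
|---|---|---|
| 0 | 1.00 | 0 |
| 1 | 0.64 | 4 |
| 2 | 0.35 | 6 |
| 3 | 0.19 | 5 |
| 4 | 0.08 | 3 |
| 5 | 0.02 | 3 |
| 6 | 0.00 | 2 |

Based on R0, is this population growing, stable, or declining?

R0 = Σ lx·mx = 0 + 2.56 + 2.1 + 0.95 + 0.24 + 0.06 + 0 = 5.91
R0 > 1, so the population is growing.

growing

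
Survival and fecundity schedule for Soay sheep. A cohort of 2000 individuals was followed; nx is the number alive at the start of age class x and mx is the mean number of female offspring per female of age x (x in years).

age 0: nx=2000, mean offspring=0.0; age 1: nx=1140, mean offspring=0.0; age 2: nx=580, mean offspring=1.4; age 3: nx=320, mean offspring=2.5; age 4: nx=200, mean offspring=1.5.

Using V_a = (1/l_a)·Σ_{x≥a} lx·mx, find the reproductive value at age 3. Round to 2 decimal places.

3.44

lx = nx/n0 = nx/2000: 1, 0.57, 0.29, 0.16, 0.1
lx·mx for x ≥ 3: 0.4, 0.15 → sum = 0.55
V_3 = 0.55 / l_3 = 0.55 / 0.16 = 3.4375 → 3.44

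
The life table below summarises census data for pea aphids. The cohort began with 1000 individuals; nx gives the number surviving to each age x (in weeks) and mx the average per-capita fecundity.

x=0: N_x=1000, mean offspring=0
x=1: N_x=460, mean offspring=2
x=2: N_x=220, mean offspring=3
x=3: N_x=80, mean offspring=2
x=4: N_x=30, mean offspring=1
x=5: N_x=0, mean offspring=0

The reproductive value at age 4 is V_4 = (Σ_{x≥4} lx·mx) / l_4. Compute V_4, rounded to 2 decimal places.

lx = nx/n0 = nx/1000: 1, 0.46, 0.22, 0.08, 0.03, 0
lx·mx for x ≥ 4: 0.03, 0 → sum = 0.03
V_4 = 0.03 / l_4 = 0.03 / 0.03 = 1 → 1.00

1.00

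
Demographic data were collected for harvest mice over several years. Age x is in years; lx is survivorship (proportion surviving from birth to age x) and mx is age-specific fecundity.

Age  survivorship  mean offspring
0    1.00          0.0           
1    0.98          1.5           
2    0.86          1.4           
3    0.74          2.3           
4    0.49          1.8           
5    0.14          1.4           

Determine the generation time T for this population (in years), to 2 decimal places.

lx·mx: 0, 1.47, 1.204, 1.702, 0.882, 0.196 → R0 = 5.454
x·lx·mx: 0, 1.47, 2.408, 5.106, 3.528, 0.98 → Σ = 13.492
T = 13.492 / 5.454 = 2.473781… → 2.47

2.47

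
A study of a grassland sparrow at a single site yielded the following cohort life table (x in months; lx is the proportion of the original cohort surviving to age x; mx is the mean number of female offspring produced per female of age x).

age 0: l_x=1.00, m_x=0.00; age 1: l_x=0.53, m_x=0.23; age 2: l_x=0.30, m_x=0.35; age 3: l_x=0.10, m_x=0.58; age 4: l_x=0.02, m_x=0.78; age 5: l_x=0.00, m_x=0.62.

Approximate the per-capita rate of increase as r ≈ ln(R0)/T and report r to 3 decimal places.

R0 = Σ lx·mx = 0 + 0.1219 + 0.105 + 0.058 + 0.0156 + 0 = 0.3005
Σ x·lx·mx = 0.5683; T = 0.5683/0.3005 = 1.89118…
r ≈ ln(R0)/T = ln(0.3005)/1.89118… = -0.63574… → -0.636

-0.636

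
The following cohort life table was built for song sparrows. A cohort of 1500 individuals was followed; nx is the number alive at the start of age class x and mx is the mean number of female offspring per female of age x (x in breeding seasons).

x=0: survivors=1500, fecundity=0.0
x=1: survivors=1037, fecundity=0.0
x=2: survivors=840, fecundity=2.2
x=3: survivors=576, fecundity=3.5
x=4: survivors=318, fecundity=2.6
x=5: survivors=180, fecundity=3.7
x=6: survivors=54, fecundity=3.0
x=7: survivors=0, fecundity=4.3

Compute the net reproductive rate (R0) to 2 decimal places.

3.68

lx = nx/n0 = nx/1500: 1, 0.69133…, 0.56, 0.384, 0.212, 0.12, 0.036, 0
lx·mx by age: 0, 0, 1.232, 1.344, 0.5512, 0.444, 0.108, 0
R0 = Σ lx·mx = 3.6792… → 3.68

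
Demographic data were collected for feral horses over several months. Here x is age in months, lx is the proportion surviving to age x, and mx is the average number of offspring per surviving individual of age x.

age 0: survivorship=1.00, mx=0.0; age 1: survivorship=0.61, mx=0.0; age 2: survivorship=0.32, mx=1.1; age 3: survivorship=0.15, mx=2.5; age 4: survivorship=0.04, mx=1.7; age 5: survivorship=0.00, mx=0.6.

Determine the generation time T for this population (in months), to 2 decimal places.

2.64

lx·mx: 0, 0, 0.352, 0.375, 0.068, 0 → R0 = 0.795
x·lx·mx: 0, 0, 0.704, 1.125, 0.272, 0 → Σ = 2.101
T = 2.101 / 0.795 = 2.642767… → 2.64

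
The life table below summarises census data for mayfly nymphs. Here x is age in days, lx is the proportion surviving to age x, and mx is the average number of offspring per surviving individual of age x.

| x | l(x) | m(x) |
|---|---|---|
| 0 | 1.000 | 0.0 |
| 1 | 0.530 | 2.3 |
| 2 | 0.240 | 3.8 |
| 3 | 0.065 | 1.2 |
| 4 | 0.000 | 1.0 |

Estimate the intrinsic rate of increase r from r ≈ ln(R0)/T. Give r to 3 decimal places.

0.534

R0 = Σ lx·mx = 0 + 1.219 + 0.912 + 0.078 + 0 = 2.209
Σ x·lx·mx = 3.277; T = 3.277/2.209 = 1.48348…
r ≈ ln(R0)/T = ln(2.209)/1.48348… = 0.53424… → 0.534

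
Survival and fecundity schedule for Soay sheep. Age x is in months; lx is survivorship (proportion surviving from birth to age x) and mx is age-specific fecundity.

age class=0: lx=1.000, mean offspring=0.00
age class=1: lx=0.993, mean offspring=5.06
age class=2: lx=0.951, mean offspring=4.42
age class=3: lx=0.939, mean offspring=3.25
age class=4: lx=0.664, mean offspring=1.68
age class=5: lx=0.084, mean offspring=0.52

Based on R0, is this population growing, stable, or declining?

growing

R0 = Σ lx·mx = 0 + 5.02458 + 4.20342 + 3.05175 + 1.11552 + 0.04368 = 13.43895
R0 > 1, so the population is growing.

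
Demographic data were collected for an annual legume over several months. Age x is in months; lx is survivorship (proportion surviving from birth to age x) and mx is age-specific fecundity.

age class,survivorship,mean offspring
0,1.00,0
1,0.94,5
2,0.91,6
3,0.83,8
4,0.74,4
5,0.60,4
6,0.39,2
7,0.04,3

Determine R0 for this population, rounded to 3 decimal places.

lx·mx by age: 0, 4.7, 5.46, 6.64, 2.96, 2.4, 0.78, 0.12
R0 = Σ lx·mx = 23.06 → 23.060

23.060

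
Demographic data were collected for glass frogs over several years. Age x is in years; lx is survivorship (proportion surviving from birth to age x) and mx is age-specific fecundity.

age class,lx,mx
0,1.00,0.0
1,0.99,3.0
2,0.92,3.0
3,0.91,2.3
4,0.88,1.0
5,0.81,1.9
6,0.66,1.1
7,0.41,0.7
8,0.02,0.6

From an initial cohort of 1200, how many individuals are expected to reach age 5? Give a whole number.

972

Expected survivors = N0 · l_5 = 1200 × 0.81 = 972 → 972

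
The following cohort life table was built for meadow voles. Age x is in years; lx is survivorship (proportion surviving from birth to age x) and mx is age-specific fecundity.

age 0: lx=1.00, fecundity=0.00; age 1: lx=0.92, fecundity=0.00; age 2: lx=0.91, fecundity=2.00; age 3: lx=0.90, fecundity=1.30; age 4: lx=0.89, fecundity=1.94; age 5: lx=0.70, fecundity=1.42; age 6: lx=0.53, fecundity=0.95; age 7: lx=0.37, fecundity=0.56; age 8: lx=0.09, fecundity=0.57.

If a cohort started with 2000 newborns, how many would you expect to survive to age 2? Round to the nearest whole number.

Expected survivors = N0 · l_2 = 2000 × 0.91 = 1820 → 1820

1820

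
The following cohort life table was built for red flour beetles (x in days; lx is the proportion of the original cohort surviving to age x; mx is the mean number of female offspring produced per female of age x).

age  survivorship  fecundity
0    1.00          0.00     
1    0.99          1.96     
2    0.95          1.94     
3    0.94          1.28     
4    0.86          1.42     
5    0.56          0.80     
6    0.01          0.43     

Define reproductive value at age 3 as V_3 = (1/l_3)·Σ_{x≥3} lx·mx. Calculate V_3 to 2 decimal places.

3.06

lx·mx for x ≥ 3: 1.2032, 1.2212, 0.448, 0.0043 → sum = 2.8767
V_3 = 2.8767 / l_3 = 2.8767 / 0.94 = 3.060319… → 3.06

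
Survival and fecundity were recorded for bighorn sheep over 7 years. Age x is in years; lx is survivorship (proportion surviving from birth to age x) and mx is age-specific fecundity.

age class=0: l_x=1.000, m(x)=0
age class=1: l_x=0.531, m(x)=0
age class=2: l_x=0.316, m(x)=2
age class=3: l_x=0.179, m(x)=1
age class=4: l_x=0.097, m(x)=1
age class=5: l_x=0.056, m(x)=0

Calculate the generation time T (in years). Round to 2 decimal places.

lx·mx: 0, 0, 0.632, 0.179, 0.097, 0 → R0 = 0.908
x·lx·mx: 0, 0, 1.264, 0.537, 0.388, 0 → Σ = 2.189
T = 2.189 / 0.908 = 2.410793… → 2.41

2.41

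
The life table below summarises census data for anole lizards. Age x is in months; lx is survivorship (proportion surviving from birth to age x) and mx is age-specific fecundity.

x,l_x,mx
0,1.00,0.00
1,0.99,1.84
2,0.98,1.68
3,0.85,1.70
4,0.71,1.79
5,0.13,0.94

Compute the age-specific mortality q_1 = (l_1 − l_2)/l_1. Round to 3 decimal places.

q_1 = (l_1 − l_2) / l_1 = (0.99 − 0.98) / 0.99
     = 0.01 / 0.99 = 0.010101… → 0.010

0.010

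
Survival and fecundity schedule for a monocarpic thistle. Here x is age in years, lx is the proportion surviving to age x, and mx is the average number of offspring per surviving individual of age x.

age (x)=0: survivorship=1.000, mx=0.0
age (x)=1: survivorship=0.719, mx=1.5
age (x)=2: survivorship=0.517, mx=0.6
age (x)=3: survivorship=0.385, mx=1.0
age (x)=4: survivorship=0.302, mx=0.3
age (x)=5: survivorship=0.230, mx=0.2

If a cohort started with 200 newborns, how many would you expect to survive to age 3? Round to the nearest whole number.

Expected survivors = N0 · l_3 = 200 × 0.385 = 77 → 77

77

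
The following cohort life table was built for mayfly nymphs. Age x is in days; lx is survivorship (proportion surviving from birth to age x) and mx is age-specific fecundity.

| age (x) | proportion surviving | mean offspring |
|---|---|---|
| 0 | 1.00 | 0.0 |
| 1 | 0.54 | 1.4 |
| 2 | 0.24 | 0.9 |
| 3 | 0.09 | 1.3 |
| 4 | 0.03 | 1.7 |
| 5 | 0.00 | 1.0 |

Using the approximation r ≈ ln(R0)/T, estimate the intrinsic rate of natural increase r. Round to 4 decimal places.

R0 = Σ lx·mx = 0 + 0.756 + 0.216 + 0.117 + 0.051 + 0 = 1.14
Σ x·lx·mx = 1.743; T = 1.743/1.14 = 1.52895…
r ≈ ln(R0)/T = ln(1.14)/1.52895… = 0.085698… → 0.0857

0.0857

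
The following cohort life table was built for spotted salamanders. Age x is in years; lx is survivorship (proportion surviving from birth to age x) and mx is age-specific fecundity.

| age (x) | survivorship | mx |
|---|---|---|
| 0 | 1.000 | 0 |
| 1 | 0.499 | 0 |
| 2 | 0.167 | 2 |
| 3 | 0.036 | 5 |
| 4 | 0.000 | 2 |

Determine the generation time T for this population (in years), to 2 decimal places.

lx·mx: 0, 0, 0.334, 0.18, 0 → R0 = 0.514
x·lx·mx: 0, 0, 0.668, 0.54, 0 → Σ = 1.208
T = 1.208 / 0.514 = 2.350195… → 2.35

2.35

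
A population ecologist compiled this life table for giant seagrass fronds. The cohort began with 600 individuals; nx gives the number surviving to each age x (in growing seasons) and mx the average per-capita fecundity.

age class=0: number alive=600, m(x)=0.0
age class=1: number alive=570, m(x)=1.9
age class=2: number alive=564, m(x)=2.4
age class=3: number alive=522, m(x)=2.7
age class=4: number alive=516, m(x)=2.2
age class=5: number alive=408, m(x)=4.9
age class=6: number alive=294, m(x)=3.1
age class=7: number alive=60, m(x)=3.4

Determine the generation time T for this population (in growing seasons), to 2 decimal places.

3.64

lx = nx/n0 = nx/600: 1, 0.95, 0.94, 0.87, 0.86, 0.68, 0.49, 0.1
lx·mx: 0, 1.805, 2.256, 2.349, 1.892, 3.332, 1.519, 0.34 → R0 = 13.493
x·lx·mx: 0, 1.805, 4.512, 7.047, 7.568, 16.66, 9.114, 2.38 → Σ = 49.086
T = 49.086 / 13.493 = 3.637886… → 3.64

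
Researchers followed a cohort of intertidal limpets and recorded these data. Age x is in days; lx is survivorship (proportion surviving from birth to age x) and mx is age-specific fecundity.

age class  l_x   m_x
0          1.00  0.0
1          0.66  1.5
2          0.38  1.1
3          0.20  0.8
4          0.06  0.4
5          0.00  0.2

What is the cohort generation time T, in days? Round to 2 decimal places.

1.51

lx·mx: 0, 0.99, 0.418, 0.16, 0.024, 0 → R0 = 1.592
x·lx·mx: 0, 0.99, 0.836, 0.48, 0.096, 0 → Σ = 2.402
T = 2.402 / 1.592 = 1.508794… → 1.51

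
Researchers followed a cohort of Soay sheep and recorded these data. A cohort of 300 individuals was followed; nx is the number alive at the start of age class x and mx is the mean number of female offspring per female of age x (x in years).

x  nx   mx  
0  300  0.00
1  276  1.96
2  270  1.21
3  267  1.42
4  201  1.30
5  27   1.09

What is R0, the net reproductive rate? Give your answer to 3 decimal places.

lx = nx/n0 = nx/300: 1, 0.92, 0.9, 0.89, 0.67, 0.09
lx·mx by age: 0, 1.8032, 1.089, 1.2638, 0.871, 0.0981
R0 = Σ lx·mx = 5.1251 → 5.125

5.125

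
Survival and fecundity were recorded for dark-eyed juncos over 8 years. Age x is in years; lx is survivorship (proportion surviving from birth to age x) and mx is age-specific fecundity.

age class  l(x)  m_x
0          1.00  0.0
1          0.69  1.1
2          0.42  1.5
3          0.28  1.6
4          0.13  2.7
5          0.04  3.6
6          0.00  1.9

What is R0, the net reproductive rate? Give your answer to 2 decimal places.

2.33

lx·mx by age: 0, 0.759, 0.63, 0.448, 0.351, 0.144, 0
R0 = Σ lx·mx = 2.332 → 2.33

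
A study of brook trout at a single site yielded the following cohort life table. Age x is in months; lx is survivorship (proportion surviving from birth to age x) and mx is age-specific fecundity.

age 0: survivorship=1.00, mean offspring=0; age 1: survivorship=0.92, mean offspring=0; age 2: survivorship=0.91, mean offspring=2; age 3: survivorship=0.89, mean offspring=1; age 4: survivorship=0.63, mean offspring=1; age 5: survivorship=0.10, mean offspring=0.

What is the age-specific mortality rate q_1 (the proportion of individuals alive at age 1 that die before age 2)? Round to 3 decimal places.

0.011

q_1 = (l_1 − l_2) / l_1 = (0.92 − 0.91) / 0.92
     = 0.01 / 0.92 = 0.01087… → 0.011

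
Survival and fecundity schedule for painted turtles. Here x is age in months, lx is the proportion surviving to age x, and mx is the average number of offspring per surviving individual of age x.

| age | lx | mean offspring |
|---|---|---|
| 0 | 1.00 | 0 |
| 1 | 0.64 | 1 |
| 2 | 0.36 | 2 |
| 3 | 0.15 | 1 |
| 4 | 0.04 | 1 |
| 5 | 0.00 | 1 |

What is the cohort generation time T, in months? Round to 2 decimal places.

lx·mx: 0, 0.64, 0.72, 0.15, 0.04, 0 → R0 = 1.55
x·lx·mx: 0, 0.64, 1.44, 0.45, 0.16, 0 → Σ = 2.69
T = 2.69 / 1.55 = 1.735484… → 1.74

1.74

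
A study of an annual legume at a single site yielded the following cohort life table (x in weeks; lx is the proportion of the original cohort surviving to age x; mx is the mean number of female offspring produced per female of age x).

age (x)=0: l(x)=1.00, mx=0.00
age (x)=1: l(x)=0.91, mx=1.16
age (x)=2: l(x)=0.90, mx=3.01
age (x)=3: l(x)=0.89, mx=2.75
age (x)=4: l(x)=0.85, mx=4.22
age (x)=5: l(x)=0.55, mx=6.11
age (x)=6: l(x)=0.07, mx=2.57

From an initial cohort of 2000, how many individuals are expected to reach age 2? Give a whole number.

Expected survivors = N0 · l_2 = 2000 × 0.90 = 1800 → 1800

1800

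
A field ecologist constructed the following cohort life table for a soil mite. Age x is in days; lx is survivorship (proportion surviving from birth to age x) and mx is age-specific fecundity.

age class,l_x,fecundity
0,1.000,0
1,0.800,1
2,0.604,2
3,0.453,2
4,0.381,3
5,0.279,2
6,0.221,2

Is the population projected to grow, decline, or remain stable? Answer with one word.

R0 = Σ lx·mx = 0 + 0.8 + 1.208 + 0.906 + 1.143 + 0.558 + 0.442 = 5.057
R0 > 1, so the population is growing.

growing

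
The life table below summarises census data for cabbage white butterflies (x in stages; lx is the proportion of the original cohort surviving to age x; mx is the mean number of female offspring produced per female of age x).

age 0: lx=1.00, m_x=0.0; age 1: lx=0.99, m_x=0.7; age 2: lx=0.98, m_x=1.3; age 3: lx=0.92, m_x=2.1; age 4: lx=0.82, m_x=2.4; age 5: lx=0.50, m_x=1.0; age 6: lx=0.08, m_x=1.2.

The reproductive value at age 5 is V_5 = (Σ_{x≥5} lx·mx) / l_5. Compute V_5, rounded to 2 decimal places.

lx·mx for x ≥ 5: 0.5, 0.096 → sum = 0.596
V_5 = 0.596 / l_5 = 0.596 / 0.5 = 1.192 → 1.19

1.19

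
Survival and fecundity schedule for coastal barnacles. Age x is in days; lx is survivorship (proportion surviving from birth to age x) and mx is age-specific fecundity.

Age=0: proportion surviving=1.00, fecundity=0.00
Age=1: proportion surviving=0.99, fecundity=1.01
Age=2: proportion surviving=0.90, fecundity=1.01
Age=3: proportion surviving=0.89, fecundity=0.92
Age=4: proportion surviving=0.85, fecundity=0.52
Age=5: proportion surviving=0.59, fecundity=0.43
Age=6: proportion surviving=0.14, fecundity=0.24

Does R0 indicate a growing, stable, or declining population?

growing

R0 = Σ lx·mx = 0 + 0.9999 + 0.909 + 0.8188 + 0.442 + 0.2537 + 0.0336 = 3.457
R0 > 1, so the population is growing.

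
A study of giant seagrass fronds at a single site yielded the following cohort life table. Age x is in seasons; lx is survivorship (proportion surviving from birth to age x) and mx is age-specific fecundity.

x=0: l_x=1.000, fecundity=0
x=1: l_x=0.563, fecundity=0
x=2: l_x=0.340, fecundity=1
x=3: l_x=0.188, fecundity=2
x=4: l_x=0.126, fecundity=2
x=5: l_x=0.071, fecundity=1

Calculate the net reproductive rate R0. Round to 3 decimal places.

1.039

lx·mx by age: 0, 0, 0.34, 0.376, 0.252, 0.071
R0 = Σ lx·mx = 1.039 → 1.039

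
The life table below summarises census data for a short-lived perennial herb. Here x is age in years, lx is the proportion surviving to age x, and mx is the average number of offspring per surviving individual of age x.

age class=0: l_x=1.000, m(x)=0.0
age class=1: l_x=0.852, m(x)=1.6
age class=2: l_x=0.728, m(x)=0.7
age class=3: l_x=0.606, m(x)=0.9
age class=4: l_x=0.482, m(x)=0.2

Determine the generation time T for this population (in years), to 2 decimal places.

1.75

lx·mx: 0, 1.3632, 0.5096, 0.5454, 0.0964 → R0 = 2.5146
x·lx·mx: 0, 1.3632, 1.0192, 1.6362, 0.3856 → Σ = 4.4042
T = 4.4042 / 2.5146 = 1.751452… → 1.75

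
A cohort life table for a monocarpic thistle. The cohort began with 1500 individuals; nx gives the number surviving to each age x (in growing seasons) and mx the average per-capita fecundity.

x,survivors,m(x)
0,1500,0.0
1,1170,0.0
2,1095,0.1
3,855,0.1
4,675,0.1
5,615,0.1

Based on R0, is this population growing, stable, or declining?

lx = nx/n0 = nx/1500: 1, 0.78, 0.73, 0.57, 0.45, 0.41
R0 = Σ lx·mx = 0 + 0 + 0.073 + 0.057 + 0.045 + 0.041 = 0.216
R0 < 1, so the population is declining.

declining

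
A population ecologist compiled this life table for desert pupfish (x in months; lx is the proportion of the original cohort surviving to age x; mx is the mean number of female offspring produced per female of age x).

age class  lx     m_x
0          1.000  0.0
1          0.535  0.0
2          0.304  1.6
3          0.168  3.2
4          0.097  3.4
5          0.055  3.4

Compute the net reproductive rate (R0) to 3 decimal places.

1.541

lx·mx by age: 0, 0, 0.4864, 0.5376, 0.3298, 0.187
R0 = Σ lx·mx = 1.5408 → 1.541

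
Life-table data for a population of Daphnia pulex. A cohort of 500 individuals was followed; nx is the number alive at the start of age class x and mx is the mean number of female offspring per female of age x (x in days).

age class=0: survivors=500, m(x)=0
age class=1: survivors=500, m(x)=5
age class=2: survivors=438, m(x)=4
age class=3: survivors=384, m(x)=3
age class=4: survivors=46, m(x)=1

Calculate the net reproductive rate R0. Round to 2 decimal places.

10.90

lx = nx/n0 = nx/500: 1, 1, 0.876, 0.768, 0.092
lx·mx by age: 0, 5, 3.504, 2.304, 0.092
R0 = Σ lx·mx = 10.9 → 10.90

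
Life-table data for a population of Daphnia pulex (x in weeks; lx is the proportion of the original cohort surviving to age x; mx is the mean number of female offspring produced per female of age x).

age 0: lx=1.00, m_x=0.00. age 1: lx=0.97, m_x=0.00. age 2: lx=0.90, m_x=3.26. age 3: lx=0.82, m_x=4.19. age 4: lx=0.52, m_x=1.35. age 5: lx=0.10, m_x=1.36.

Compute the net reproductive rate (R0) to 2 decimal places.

7.21

lx·mx by age: 0, 0, 2.934, 3.4358, 0.702, 0.136
R0 = Σ lx·mx = 7.2078 → 7.21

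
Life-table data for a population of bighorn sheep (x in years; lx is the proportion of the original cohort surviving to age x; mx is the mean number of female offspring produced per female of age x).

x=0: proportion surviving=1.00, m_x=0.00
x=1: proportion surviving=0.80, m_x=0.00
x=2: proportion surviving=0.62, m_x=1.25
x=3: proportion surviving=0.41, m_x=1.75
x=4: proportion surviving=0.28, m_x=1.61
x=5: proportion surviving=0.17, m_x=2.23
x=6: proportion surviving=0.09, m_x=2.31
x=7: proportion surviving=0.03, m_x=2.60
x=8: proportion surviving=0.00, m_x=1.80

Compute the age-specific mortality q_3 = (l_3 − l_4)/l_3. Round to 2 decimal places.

0.32

q_3 = (l_3 − l_4) / l_3 = (0.41 − 0.28) / 0.41
     = 0.13 / 0.41 = 0.317073… → 0.32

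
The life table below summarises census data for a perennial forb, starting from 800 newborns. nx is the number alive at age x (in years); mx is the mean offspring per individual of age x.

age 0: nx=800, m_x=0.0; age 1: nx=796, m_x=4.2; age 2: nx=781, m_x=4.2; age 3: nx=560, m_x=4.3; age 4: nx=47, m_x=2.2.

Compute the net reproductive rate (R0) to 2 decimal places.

lx = nx/n0 = nx/800: 1, 0.995, 0.97625, 0.7, 0.05875
lx·mx by age: 0, 4.179, 4.10025, 3.01, 0.12925
R0 = Σ lx·mx = 11.4185 → 11.42

11.42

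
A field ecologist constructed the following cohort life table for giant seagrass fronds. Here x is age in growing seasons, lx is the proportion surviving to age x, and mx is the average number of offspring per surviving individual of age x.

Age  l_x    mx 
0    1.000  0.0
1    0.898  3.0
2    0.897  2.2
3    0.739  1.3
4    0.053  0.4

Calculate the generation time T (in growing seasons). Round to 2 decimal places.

lx·mx: 0, 2.694, 1.9734, 0.9607, 0.0212 → R0 = 5.6493
x·lx·mx: 0, 2.694, 3.9468, 2.8821, 0.0848 → Σ = 9.6077
T = 9.6077 / 5.6493 = 1.700689… → 1.70

1.70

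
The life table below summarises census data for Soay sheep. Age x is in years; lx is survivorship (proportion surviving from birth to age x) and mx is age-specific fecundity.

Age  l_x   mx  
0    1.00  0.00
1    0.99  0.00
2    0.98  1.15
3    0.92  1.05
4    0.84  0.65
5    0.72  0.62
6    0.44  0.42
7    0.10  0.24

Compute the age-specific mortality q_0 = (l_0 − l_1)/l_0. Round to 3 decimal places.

q_0 = (l_0 − l_1) / l_0 = (1 − 0.99) / 1
     = 0.01 / 1 = 0.01 → 0.010

0.010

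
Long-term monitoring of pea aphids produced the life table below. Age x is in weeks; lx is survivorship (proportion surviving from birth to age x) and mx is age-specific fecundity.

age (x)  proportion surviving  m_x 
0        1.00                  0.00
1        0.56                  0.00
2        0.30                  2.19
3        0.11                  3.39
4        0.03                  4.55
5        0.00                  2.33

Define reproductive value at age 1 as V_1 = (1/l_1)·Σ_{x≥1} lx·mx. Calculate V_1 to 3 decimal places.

lx·mx for x ≥ 1: 0, 0.657, 0.3729, 0.1365, 0 → sum = 1.1664
V_1 = 1.1664 / l_1 = 1.1664 / 0.56 = 2.082857… → 2.083

2.083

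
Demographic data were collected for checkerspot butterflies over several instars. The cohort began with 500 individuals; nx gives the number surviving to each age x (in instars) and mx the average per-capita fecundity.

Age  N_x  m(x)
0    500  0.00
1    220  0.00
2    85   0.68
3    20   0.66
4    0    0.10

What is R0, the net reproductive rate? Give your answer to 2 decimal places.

0.14

lx = nx/n0 = nx/500: 1, 0.44, 0.17, 0.04, 0
lx·mx by age: 0, 0, 0.1156, 0.0264, 0
R0 = Σ lx·mx = 0.142 → 0.14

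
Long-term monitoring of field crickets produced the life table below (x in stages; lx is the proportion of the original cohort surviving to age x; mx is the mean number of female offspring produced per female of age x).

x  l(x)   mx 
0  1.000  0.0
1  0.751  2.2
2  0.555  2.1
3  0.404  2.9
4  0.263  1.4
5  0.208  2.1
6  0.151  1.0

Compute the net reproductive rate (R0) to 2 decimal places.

4.95

lx·mx by age: 0, 1.6522, 1.1655, 1.1716, 0.3682, 0.4368, 0.151
R0 = Σ lx·mx = 4.9453 → 4.95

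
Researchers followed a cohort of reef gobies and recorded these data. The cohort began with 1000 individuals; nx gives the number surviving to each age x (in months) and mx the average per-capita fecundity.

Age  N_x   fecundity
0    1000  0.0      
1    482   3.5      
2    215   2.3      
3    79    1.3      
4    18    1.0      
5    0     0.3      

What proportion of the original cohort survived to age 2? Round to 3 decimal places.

0.215

l_2 = n_2/n_0 = 215/1000 = 0.215 → 0.215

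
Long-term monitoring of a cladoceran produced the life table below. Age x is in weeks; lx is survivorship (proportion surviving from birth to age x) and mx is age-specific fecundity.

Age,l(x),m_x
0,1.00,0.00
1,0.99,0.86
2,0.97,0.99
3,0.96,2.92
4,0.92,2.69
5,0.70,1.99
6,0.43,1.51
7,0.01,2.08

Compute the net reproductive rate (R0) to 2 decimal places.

lx·mx by age: 0, 0.8514, 0.9603, 2.8032, 2.4748, 1.393, 0.6493, 0.0208
R0 = Σ lx·mx = 9.1528 → 9.15

9.15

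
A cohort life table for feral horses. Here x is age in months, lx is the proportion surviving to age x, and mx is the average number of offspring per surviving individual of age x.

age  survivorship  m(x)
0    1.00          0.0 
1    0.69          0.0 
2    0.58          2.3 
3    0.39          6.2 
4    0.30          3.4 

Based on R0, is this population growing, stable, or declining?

growing

R0 = Σ lx·mx = 0 + 0 + 1.334 + 2.418 + 1.02 = 4.772
R0 > 1, so the population is growing.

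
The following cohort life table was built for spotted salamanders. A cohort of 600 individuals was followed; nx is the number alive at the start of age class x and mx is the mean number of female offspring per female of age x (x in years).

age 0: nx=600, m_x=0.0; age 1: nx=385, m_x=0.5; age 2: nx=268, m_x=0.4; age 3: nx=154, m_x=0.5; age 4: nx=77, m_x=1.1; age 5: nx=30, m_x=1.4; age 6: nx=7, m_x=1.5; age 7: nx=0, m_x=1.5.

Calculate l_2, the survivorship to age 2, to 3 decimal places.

0.447

l_2 = n_2/n_0 = 268/600 = 0.446667… → 0.447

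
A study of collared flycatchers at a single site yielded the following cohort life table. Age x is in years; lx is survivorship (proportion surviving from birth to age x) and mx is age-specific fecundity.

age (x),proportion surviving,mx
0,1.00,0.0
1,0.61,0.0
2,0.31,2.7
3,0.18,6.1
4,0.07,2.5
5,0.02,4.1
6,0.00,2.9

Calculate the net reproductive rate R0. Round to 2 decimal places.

2.19

lx·mx by age: 0, 0, 0.837, 1.098, 0.175, 0.082, 0
R0 = Σ lx·mx = 2.192 → 2.19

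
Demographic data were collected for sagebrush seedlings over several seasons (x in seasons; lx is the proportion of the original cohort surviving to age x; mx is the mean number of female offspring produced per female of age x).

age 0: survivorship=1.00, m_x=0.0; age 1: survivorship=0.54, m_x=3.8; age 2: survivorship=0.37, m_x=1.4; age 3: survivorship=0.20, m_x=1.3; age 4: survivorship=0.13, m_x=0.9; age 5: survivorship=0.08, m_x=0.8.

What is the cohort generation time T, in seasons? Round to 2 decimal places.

lx·mx: 0, 2.052, 0.518, 0.26, 0.117, 0.064 → R0 = 3.011
x·lx·mx: 0, 2.052, 1.036, 0.78, 0.468, 0.32 → Σ = 4.656
T = 4.656 / 3.011 = 1.54633… → 1.55

1.55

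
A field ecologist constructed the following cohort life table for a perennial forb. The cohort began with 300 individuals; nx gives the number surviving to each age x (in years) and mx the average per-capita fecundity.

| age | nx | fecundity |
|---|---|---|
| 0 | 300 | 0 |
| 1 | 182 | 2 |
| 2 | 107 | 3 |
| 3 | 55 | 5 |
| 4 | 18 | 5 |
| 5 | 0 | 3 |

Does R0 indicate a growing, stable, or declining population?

growing

lx = nx/n0 = nx/300: 1, 0.60667…, 0.35667…, 0.18333…, 0.06, 0
R0 = Σ lx·mx = 0 + 1.213333… + 1.07… + 0.916667… + 0.3 + 0 = 3.5…
R0 > 1, so the population is growing.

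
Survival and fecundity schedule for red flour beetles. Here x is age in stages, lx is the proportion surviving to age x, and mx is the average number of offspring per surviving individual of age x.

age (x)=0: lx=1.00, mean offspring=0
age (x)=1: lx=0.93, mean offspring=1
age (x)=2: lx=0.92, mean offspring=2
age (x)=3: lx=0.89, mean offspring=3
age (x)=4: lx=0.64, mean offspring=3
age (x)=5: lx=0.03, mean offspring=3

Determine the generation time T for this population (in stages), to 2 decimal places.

lx·mx: 0, 0.93, 1.84, 2.67, 1.92, 0.09 → R0 = 7.45
x·lx·mx: 0, 0.93, 3.68, 8.01, 7.68, 0.45 → Σ = 20.75
T = 20.75 / 7.45 = 2.785235… → 2.79

2.79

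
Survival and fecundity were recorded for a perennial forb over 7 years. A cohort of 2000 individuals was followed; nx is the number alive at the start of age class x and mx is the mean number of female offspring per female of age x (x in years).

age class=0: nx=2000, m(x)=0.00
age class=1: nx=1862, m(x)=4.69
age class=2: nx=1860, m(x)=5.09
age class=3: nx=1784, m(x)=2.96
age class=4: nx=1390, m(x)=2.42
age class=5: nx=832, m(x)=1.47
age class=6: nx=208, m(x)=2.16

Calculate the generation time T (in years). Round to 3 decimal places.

2.307

lx = nx/n0 = nx/2000: 1, 0.931, 0.93, 0.892, 0.695, 0.416, 0.104
lx·mx: 0, 4.36639, 4.7337, 2.64032, 1.6819, 0.61152, 0.22464 → R0 = 14.25847
x·lx·mx: 0, 4.36639, 9.4674, 7.92096, 6.7276, 3.0576, 1.34784 → Σ = 32.88779
T = 32.88779 / 14.25847 = 2.306544… → 2.307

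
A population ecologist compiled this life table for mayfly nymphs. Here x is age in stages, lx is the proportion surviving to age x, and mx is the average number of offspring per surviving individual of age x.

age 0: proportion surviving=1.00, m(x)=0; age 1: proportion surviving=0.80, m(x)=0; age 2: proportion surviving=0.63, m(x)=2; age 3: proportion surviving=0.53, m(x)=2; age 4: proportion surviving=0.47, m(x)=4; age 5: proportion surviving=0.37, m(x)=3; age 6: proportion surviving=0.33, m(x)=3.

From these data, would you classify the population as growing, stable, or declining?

growing

R0 = Σ lx·mx = 0 + 0 + 1.26 + 1.06 + 1.88 + 1.11 + 0.99 = 6.3
R0 > 1, so the population is growing.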